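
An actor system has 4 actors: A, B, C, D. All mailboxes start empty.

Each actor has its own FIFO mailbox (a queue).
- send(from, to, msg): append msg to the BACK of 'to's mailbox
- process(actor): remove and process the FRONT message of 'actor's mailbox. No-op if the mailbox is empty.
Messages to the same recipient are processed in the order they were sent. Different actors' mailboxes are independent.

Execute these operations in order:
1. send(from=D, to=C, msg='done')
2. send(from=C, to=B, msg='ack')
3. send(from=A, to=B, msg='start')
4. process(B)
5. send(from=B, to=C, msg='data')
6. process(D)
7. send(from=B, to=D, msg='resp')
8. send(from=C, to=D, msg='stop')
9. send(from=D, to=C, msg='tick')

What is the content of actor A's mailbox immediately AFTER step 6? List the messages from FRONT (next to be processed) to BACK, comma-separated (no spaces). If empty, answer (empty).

After 1 (send(from=D, to=C, msg='done')): A:[] B:[] C:[done] D:[]
After 2 (send(from=C, to=B, msg='ack')): A:[] B:[ack] C:[done] D:[]
After 3 (send(from=A, to=B, msg='start')): A:[] B:[ack,start] C:[done] D:[]
After 4 (process(B)): A:[] B:[start] C:[done] D:[]
After 5 (send(from=B, to=C, msg='data')): A:[] B:[start] C:[done,data] D:[]
After 6 (process(D)): A:[] B:[start] C:[done,data] D:[]

(empty)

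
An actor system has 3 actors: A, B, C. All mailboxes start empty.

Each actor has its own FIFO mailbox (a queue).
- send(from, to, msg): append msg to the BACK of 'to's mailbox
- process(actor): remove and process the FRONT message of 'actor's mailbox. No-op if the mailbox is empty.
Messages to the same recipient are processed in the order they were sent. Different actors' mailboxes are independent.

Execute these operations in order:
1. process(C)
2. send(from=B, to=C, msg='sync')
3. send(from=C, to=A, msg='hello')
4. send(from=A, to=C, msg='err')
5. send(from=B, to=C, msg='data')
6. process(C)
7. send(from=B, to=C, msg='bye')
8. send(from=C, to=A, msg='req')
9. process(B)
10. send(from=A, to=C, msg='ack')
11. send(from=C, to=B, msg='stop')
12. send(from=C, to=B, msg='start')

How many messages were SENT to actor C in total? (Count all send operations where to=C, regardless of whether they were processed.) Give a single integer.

After 1 (process(C)): A:[] B:[] C:[]
After 2 (send(from=B, to=C, msg='sync')): A:[] B:[] C:[sync]
After 3 (send(from=C, to=A, msg='hello')): A:[hello] B:[] C:[sync]
After 4 (send(from=A, to=C, msg='err')): A:[hello] B:[] C:[sync,err]
After 5 (send(from=B, to=C, msg='data')): A:[hello] B:[] C:[sync,err,data]
After 6 (process(C)): A:[hello] B:[] C:[err,data]
After 7 (send(from=B, to=C, msg='bye')): A:[hello] B:[] C:[err,data,bye]
After 8 (send(from=C, to=A, msg='req')): A:[hello,req] B:[] C:[err,data,bye]
After 9 (process(B)): A:[hello,req] B:[] C:[err,data,bye]
After 10 (send(from=A, to=C, msg='ack')): A:[hello,req] B:[] C:[err,data,bye,ack]
After 11 (send(from=C, to=B, msg='stop')): A:[hello,req] B:[stop] C:[err,data,bye,ack]
After 12 (send(from=C, to=B, msg='start')): A:[hello,req] B:[stop,start] C:[err,data,bye,ack]

Answer: 5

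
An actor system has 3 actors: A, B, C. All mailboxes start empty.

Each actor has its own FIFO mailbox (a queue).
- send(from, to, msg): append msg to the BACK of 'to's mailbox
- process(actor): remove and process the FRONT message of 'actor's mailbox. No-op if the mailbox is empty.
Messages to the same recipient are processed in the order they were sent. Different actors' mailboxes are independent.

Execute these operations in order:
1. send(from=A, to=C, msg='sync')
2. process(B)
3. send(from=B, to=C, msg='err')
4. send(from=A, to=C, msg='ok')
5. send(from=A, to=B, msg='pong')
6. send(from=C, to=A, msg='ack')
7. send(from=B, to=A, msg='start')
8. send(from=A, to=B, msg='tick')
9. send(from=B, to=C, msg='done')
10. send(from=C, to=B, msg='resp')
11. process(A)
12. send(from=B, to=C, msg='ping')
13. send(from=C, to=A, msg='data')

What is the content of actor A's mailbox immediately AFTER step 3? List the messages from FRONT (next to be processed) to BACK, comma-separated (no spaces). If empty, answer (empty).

After 1 (send(from=A, to=C, msg='sync')): A:[] B:[] C:[sync]
After 2 (process(B)): A:[] B:[] C:[sync]
After 3 (send(from=B, to=C, msg='err')): A:[] B:[] C:[sync,err]

(empty)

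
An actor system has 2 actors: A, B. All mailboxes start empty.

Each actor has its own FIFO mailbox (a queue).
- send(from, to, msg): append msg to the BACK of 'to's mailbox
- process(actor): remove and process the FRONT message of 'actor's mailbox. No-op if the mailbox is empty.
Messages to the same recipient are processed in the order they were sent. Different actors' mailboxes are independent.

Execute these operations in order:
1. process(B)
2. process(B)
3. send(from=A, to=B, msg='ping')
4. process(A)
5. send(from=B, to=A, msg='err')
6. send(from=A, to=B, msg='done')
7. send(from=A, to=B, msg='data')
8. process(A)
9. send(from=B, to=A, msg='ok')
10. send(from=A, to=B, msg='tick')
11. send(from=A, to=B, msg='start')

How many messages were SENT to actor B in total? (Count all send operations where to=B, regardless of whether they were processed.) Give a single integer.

Answer: 5

Derivation:
After 1 (process(B)): A:[] B:[]
After 2 (process(B)): A:[] B:[]
After 3 (send(from=A, to=B, msg='ping')): A:[] B:[ping]
After 4 (process(A)): A:[] B:[ping]
After 5 (send(from=B, to=A, msg='err')): A:[err] B:[ping]
After 6 (send(from=A, to=B, msg='done')): A:[err] B:[ping,done]
After 7 (send(from=A, to=B, msg='data')): A:[err] B:[ping,done,data]
After 8 (process(A)): A:[] B:[ping,done,data]
After 9 (send(from=B, to=A, msg='ok')): A:[ok] B:[ping,done,data]
After 10 (send(from=A, to=B, msg='tick')): A:[ok] B:[ping,done,data,tick]
After 11 (send(from=A, to=B, msg='start')): A:[ok] B:[ping,done,data,tick,start]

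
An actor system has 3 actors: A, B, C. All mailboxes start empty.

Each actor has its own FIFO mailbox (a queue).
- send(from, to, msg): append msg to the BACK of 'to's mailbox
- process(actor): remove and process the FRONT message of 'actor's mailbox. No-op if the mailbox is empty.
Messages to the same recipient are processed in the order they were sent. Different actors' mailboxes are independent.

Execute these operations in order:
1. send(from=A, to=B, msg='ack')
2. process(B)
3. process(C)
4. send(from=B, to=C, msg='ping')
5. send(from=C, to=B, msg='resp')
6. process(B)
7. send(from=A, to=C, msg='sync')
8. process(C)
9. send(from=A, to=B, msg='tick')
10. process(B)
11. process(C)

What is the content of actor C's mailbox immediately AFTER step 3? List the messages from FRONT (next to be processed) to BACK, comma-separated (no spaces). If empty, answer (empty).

After 1 (send(from=A, to=B, msg='ack')): A:[] B:[ack] C:[]
After 2 (process(B)): A:[] B:[] C:[]
After 3 (process(C)): A:[] B:[] C:[]

(empty)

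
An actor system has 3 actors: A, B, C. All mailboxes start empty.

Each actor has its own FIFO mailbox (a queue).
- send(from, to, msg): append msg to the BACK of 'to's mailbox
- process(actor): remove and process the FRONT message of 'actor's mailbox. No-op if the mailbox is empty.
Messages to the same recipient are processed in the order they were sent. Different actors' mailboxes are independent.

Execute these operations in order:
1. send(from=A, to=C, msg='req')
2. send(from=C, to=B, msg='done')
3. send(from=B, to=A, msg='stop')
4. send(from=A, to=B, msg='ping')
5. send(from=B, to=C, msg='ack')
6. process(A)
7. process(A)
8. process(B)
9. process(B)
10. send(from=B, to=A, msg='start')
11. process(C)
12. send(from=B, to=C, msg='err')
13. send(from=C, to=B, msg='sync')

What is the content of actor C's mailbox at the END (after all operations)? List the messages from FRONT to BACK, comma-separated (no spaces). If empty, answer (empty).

After 1 (send(from=A, to=C, msg='req')): A:[] B:[] C:[req]
After 2 (send(from=C, to=B, msg='done')): A:[] B:[done] C:[req]
After 3 (send(from=B, to=A, msg='stop')): A:[stop] B:[done] C:[req]
After 4 (send(from=A, to=B, msg='ping')): A:[stop] B:[done,ping] C:[req]
After 5 (send(from=B, to=C, msg='ack')): A:[stop] B:[done,ping] C:[req,ack]
After 6 (process(A)): A:[] B:[done,ping] C:[req,ack]
After 7 (process(A)): A:[] B:[done,ping] C:[req,ack]
After 8 (process(B)): A:[] B:[ping] C:[req,ack]
After 9 (process(B)): A:[] B:[] C:[req,ack]
After 10 (send(from=B, to=A, msg='start')): A:[start] B:[] C:[req,ack]
After 11 (process(C)): A:[start] B:[] C:[ack]
After 12 (send(from=B, to=C, msg='err')): A:[start] B:[] C:[ack,err]
After 13 (send(from=C, to=B, msg='sync')): A:[start] B:[sync] C:[ack,err]

Answer: ack,err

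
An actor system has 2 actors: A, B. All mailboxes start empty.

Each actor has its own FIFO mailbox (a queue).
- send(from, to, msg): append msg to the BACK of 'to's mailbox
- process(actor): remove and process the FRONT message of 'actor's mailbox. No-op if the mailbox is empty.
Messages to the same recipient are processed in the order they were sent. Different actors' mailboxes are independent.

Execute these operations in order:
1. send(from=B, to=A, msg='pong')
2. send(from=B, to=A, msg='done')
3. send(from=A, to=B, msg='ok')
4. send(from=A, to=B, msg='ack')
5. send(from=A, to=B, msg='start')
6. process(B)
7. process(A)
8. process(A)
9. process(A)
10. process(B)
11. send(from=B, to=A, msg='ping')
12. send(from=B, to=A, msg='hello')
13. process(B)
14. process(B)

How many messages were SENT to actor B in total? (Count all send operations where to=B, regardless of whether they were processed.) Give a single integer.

After 1 (send(from=B, to=A, msg='pong')): A:[pong] B:[]
After 2 (send(from=B, to=A, msg='done')): A:[pong,done] B:[]
After 3 (send(from=A, to=B, msg='ok')): A:[pong,done] B:[ok]
After 4 (send(from=A, to=B, msg='ack')): A:[pong,done] B:[ok,ack]
After 5 (send(from=A, to=B, msg='start')): A:[pong,done] B:[ok,ack,start]
After 6 (process(B)): A:[pong,done] B:[ack,start]
After 7 (process(A)): A:[done] B:[ack,start]
After 8 (process(A)): A:[] B:[ack,start]
After 9 (process(A)): A:[] B:[ack,start]
After 10 (process(B)): A:[] B:[start]
After 11 (send(from=B, to=A, msg='ping')): A:[ping] B:[start]
After 12 (send(from=B, to=A, msg='hello')): A:[ping,hello] B:[start]
After 13 (process(B)): A:[ping,hello] B:[]
After 14 (process(B)): A:[ping,hello] B:[]

Answer: 3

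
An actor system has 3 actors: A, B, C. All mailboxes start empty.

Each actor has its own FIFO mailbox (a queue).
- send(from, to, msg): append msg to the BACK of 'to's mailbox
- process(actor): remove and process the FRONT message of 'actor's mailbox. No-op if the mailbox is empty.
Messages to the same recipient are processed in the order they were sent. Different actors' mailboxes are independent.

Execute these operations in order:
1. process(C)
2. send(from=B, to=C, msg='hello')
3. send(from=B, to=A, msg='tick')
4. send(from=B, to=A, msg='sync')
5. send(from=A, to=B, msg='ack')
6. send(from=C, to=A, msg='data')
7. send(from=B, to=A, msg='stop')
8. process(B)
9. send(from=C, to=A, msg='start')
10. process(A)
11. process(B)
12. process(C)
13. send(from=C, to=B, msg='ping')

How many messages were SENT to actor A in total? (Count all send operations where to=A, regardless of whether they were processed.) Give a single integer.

After 1 (process(C)): A:[] B:[] C:[]
After 2 (send(from=B, to=C, msg='hello')): A:[] B:[] C:[hello]
After 3 (send(from=B, to=A, msg='tick')): A:[tick] B:[] C:[hello]
After 4 (send(from=B, to=A, msg='sync')): A:[tick,sync] B:[] C:[hello]
After 5 (send(from=A, to=B, msg='ack')): A:[tick,sync] B:[ack] C:[hello]
After 6 (send(from=C, to=A, msg='data')): A:[tick,sync,data] B:[ack] C:[hello]
After 7 (send(from=B, to=A, msg='stop')): A:[tick,sync,data,stop] B:[ack] C:[hello]
After 8 (process(B)): A:[tick,sync,data,stop] B:[] C:[hello]
After 9 (send(from=C, to=A, msg='start')): A:[tick,sync,data,stop,start] B:[] C:[hello]
After 10 (process(A)): A:[sync,data,stop,start] B:[] C:[hello]
After 11 (process(B)): A:[sync,data,stop,start] B:[] C:[hello]
After 12 (process(C)): A:[sync,data,stop,start] B:[] C:[]
After 13 (send(from=C, to=B, msg='ping')): A:[sync,data,stop,start] B:[ping] C:[]

Answer: 5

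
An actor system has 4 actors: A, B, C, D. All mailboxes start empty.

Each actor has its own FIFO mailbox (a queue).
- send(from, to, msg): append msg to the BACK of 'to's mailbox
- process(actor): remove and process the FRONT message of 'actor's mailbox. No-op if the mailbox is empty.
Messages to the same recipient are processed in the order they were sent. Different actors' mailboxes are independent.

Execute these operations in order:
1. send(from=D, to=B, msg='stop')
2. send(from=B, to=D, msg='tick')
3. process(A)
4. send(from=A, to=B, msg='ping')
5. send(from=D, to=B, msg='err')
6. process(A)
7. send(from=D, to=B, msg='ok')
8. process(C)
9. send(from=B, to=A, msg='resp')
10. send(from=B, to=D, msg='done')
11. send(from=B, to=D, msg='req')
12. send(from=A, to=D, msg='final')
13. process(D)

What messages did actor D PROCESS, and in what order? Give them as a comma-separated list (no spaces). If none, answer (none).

Answer: tick

Derivation:
After 1 (send(from=D, to=B, msg='stop')): A:[] B:[stop] C:[] D:[]
After 2 (send(from=B, to=D, msg='tick')): A:[] B:[stop] C:[] D:[tick]
After 3 (process(A)): A:[] B:[stop] C:[] D:[tick]
After 4 (send(from=A, to=B, msg='ping')): A:[] B:[stop,ping] C:[] D:[tick]
After 5 (send(from=D, to=B, msg='err')): A:[] B:[stop,ping,err] C:[] D:[tick]
After 6 (process(A)): A:[] B:[stop,ping,err] C:[] D:[tick]
After 7 (send(from=D, to=B, msg='ok')): A:[] B:[stop,ping,err,ok] C:[] D:[tick]
After 8 (process(C)): A:[] B:[stop,ping,err,ok] C:[] D:[tick]
After 9 (send(from=B, to=A, msg='resp')): A:[resp] B:[stop,ping,err,ok] C:[] D:[tick]
After 10 (send(from=B, to=D, msg='done')): A:[resp] B:[stop,ping,err,ok] C:[] D:[tick,done]
After 11 (send(from=B, to=D, msg='req')): A:[resp] B:[stop,ping,err,ok] C:[] D:[tick,done,req]
After 12 (send(from=A, to=D, msg='final')): A:[resp] B:[stop,ping,err,ok] C:[] D:[tick,done,req,final]
After 13 (process(D)): A:[resp] B:[stop,ping,err,ok] C:[] D:[done,req,final]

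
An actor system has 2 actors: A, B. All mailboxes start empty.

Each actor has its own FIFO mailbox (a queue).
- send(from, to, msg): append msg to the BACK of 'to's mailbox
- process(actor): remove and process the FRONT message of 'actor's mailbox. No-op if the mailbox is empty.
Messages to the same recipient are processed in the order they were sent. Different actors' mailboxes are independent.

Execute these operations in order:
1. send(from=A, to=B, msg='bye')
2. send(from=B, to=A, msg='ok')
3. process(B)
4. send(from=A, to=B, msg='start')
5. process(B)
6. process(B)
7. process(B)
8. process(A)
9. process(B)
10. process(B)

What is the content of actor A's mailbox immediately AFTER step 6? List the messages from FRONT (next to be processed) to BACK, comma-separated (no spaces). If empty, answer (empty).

After 1 (send(from=A, to=B, msg='bye')): A:[] B:[bye]
After 2 (send(from=B, to=A, msg='ok')): A:[ok] B:[bye]
After 3 (process(B)): A:[ok] B:[]
After 4 (send(from=A, to=B, msg='start')): A:[ok] B:[start]
After 5 (process(B)): A:[ok] B:[]
After 6 (process(B)): A:[ok] B:[]

ok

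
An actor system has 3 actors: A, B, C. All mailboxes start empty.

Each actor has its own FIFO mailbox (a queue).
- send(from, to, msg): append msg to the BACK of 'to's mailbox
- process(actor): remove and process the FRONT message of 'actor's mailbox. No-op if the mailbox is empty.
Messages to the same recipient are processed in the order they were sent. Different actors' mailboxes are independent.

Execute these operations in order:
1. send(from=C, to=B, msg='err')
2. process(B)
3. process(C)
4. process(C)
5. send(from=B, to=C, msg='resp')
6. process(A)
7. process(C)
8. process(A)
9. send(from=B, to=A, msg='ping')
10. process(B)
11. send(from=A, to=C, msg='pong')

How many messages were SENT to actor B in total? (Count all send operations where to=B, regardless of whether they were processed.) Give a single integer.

Answer: 1

Derivation:
After 1 (send(from=C, to=B, msg='err')): A:[] B:[err] C:[]
After 2 (process(B)): A:[] B:[] C:[]
After 3 (process(C)): A:[] B:[] C:[]
After 4 (process(C)): A:[] B:[] C:[]
After 5 (send(from=B, to=C, msg='resp')): A:[] B:[] C:[resp]
After 6 (process(A)): A:[] B:[] C:[resp]
After 7 (process(C)): A:[] B:[] C:[]
After 8 (process(A)): A:[] B:[] C:[]
After 9 (send(from=B, to=A, msg='ping')): A:[ping] B:[] C:[]
After 10 (process(B)): A:[ping] B:[] C:[]
After 11 (send(from=A, to=C, msg='pong')): A:[ping] B:[] C:[pong]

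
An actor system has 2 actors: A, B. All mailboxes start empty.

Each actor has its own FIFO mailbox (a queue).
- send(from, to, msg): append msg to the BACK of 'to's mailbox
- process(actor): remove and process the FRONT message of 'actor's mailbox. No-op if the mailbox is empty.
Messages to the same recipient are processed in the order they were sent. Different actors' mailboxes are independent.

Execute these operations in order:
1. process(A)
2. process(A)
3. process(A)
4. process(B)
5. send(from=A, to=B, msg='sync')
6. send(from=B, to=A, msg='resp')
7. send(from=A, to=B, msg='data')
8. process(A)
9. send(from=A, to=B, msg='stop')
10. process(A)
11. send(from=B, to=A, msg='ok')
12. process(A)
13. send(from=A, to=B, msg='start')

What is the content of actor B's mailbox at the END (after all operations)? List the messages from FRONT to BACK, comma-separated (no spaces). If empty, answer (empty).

After 1 (process(A)): A:[] B:[]
After 2 (process(A)): A:[] B:[]
After 3 (process(A)): A:[] B:[]
After 4 (process(B)): A:[] B:[]
After 5 (send(from=A, to=B, msg='sync')): A:[] B:[sync]
After 6 (send(from=B, to=A, msg='resp')): A:[resp] B:[sync]
After 7 (send(from=A, to=B, msg='data')): A:[resp] B:[sync,data]
After 8 (process(A)): A:[] B:[sync,data]
After 9 (send(from=A, to=B, msg='stop')): A:[] B:[sync,data,stop]
After 10 (process(A)): A:[] B:[sync,data,stop]
After 11 (send(from=B, to=A, msg='ok')): A:[ok] B:[sync,data,stop]
After 12 (process(A)): A:[] B:[sync,data,stop]
After 13 (send(from=A, to=B, msg='start')): A:[] B:[sync,data,stop,start]

Answer: sync,data,stop,start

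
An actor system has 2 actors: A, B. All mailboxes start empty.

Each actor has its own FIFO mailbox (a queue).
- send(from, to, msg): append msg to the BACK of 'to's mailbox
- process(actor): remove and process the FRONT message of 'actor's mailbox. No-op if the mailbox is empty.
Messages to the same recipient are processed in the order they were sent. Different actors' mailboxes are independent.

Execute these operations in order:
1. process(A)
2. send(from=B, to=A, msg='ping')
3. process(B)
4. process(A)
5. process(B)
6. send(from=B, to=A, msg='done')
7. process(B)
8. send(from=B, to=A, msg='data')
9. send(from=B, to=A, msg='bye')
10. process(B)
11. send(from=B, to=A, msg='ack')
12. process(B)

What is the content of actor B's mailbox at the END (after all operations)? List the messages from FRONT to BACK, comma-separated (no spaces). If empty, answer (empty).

Answer: (empty)

Derivation:
After 1 (process(A)): A:[] B:[]
After 2 (send(from=B, to=A, msg='ping')): A:[ping] B:[]
After 3 (process(B)): A:[ping] B:[]
After 4 (process(A)): A:[] B:[]
After 5 (process(B)): A:[] B:[]
After 6 (send(from=B, to=A, msg='done')): A:[done] B:[]
After 7 (process(B)): A:[done] B:[]
After 8 (send(from=B, to=A, msg='data')): A:[done,data] B:[]
After 9 (send(from=B, to=A, msg='bye')): A:[done,data,bye] B:[]
After 10 (process(B)): A:[done,data,bye] B:[]
After 11 (send(from=B, to=A, msg='ack')): A:[done,data,bye,ack] B:[]
After 12 (process(B)): A:[done,data,bye,ack] B:[]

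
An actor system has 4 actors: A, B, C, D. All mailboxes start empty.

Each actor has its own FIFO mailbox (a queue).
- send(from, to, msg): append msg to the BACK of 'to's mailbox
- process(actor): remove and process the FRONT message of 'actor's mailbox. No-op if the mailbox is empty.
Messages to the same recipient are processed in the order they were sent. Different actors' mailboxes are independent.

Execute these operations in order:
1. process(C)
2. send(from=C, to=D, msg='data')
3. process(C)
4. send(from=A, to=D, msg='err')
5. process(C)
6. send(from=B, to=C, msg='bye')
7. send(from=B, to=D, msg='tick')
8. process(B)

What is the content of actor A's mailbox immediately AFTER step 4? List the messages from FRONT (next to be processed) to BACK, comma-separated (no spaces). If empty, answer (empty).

After 1 (process(C)): A:[] B:[] C:[] D:[]
After 2 (send(from=C, to=D, msg='data')): A:[] B:[] C:[] D:[data]
After 3 (process(C)): A:[] B:[] C:[] D:[data]
After 4 (send(from=A, to=D, msg='err')): A:[] B:[] C:[] D:[data,err]

(empty)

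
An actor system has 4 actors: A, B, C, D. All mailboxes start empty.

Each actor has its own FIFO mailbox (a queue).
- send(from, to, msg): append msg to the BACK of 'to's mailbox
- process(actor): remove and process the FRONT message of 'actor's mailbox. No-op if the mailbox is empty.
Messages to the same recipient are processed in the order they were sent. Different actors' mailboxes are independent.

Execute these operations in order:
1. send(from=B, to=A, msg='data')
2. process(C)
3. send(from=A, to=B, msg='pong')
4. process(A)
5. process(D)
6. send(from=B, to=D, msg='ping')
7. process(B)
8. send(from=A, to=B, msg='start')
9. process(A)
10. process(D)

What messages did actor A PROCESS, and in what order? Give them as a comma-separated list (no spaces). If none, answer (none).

After 1 (send(from=B, to=A, msg='data')): A:[data] B:[] C:[] D:[]
After 2 (process(C)): A:[data] B:[] C:[] D:[]
After 3 (send(from=A, to=B, msg='pong')): A:[data] B:[pong] C:[] D:[]
After 4 (process(A)): A:[] B:[pong] C:[] D:[]
After 5 (process(D)): A:[] B:[pong] C:[] D:[]
After 6 (send(from=B, to=D, msg='ping')): A:[] B:[pong] C:[] D:[ping]
After 7 (process(B)): A:[] B:[] C:[] D:[ping]
After 8 (send(from=A, to=B, msg='start')): A:[] B:[start] C:[] D:[ping]
After 9 (process(A)): A:[] B:[start] C:[] D:[ping]
After 10 (process(D)): A:[] B:[start] C:[] D:[]

Answer: data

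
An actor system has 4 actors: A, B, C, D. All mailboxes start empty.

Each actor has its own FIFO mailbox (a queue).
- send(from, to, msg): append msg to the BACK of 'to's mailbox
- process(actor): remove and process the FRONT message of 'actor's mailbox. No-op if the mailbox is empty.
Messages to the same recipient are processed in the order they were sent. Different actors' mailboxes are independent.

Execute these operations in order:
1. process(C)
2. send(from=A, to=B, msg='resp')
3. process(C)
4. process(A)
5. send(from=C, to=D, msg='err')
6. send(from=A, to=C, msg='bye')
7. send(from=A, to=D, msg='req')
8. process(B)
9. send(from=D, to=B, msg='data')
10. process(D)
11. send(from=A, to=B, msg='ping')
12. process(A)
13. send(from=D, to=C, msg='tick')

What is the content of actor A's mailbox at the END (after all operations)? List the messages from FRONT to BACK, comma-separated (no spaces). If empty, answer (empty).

Answer: (empty)

Derivation:
After 1 (process(C)): A:[] B:[] C:[] D:[]
After 2 (send(from=A, to=B, msg='resp')): A:[] B:[resp] C:[] D:[]
After 3 (process(C)): A:[] B:[resp] C:[] D:[]
After 4 (process(A)): A:[] B:[resp] C:[] D:[]
After 5 (send(from=C, to=D, msg='err')): A:[] B:[resp] C:[] D:[err]
After 6 (send(from=A, to=C, msg='bye')): A:[] B:[resp] C:[bye] D:[err]
After 7 (send(from=A, to=D, msg='req')): A:[] B:[resp] C:[bye] D:[err,req]
After 8 (process(B)): A:[] B:[] C:[bye] D:[err,req]
After 9 (send(from=D, to=B, msg='data')): A:[] B:[data] C:[bye] D:[err,req]
After 10 (process(D)): A:[] B:[data] C:[bye] D:[req]
After 11 (send(from=A, to=B, msg='ping')): A:[] B:[data,ping] C:[bye] D:[req]
After 12 (process(A)): A:[] B:[data,ping] C:[bye] D:[req]
After 13 (send(from=D, to=C, msg='tick')): A:[] B:[data,ping] C:[bye,tick] D:[req]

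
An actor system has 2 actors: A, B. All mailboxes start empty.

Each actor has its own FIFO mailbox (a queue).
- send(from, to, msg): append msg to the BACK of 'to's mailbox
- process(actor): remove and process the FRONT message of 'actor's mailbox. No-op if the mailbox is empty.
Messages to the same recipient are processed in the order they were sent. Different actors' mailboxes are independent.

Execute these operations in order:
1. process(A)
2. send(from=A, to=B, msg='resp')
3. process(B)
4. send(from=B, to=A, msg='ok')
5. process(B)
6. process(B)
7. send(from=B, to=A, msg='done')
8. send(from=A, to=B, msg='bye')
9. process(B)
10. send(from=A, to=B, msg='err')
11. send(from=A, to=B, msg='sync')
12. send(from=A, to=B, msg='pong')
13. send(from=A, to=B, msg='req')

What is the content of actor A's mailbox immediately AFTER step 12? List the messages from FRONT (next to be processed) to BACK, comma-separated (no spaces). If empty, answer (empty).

After 1 (process(A)): A:[] B:[]
After 2 (send(from=A, to=B, msg='resp')): A:[] B:[resp]
After 3 (process(B)): A:[] B:[]
After 4 (send(from=B, to=A, msg='ok')): A:[ok] B:[]
After 5 (process(B)): A:[ok] B:[]
After 6 (process(B)): A:[ok] B:[]
After 7 (send(from=B, to=A, msg='done')): A:[ok,done] B:[]
After 8 (send(from=A, to=B, msg='bye')): A:[ok,done] B:[bye]
After 9 (process(B)): A:[ok,done] B:[]
After 10 (send(from=A, to=B, msg='err')): A:[ok,done] B:[err]
After 11 (send(from=A, to=B, msg='sync')): A:[ok,done] B:[err,sync]
After 12 (send(from=A, to=B, msg='pong')): A:[ok,done] B:[err,sync,pong]

ok,done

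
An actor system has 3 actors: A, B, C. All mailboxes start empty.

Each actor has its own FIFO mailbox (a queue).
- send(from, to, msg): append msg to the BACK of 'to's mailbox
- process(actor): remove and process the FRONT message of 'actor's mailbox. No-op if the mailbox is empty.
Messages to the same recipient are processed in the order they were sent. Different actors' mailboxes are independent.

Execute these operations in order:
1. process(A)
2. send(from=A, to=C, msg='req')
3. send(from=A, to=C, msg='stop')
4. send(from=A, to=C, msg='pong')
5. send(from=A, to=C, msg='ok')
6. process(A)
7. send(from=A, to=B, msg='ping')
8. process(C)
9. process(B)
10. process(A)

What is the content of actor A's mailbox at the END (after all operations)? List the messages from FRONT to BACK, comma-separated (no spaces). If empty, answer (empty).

Answer: (empty)

Derivation:
After 1 (process(A)): A:[] B:[] C:[]
After 2 (send(from=A, to=C, msg='req')): A:[] B:[] C:[req]
After 3 (send(from=A, to=C, msg='stop')): A:[] B:[] C:[req,stop]
After 4 (send(from=A, to=C, msg='pong')): A:[] B:[] C:[req,stop,pong]
After 5 (send(from=A, to=C, msg='ok')): A:[] B:[] C:[req,stop,pong,ok]
After 6 (process(A)): A:[] B:[] C:[req,stop,pong,ok]
After 7 (send(from=A, to=B, msg='ping')): A:[] B:[ping] C:[req,stop,pong,ok]
After 8 (process(C)): A:[] B:[ping] C:[stop,pong,ok]
After 9 (process(B)): A:[] B:[] C:[stop,pong,ok]
After 10 (process(A)): A:[] B:[] C:[stop,pong,ok]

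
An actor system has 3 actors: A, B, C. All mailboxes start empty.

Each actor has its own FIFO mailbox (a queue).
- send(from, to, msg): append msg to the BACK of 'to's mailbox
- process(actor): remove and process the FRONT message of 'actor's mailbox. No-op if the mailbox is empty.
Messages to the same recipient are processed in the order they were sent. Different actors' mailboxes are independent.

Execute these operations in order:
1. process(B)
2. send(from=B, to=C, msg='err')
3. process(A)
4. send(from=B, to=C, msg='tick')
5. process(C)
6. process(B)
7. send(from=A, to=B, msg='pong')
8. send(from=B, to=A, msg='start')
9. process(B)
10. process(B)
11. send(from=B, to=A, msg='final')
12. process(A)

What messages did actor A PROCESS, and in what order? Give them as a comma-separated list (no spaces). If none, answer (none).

After 1 (process(B)): A:[] B:[] C:[]
After 2 (send(from=B, to=C, msg='err')): A:[] B:[] C:[err]
After 3 (process(A)): A:[] B:[] C:[err]
After 4 (send(from=B, to=C, msg='tick')): A:[] B:[] C:[err,tick]
After 5 (process(C)): A:[] B:[] C:[tick]
After 6 (process(B)): A:[] B:[] C:[tick]
After 7 (send(from=A, to=B, msg='pong')): A:[] B:[pong] C:[tick]
After 8 (send(from=B, to=A, msg='start')): A:[start] B:[pong] C:[tick]
After 9 (process(B)): A:[start] B:[] C:[tick]
After 10 (process(B)): A:[start] B:[] C:[tick]
After 11 (send(from=B, to=A, msg='final')): A:[start,final] B:[] C:[tick]
After 12 (process(A)): A:[final] B:[] C:[tick]

Answer: start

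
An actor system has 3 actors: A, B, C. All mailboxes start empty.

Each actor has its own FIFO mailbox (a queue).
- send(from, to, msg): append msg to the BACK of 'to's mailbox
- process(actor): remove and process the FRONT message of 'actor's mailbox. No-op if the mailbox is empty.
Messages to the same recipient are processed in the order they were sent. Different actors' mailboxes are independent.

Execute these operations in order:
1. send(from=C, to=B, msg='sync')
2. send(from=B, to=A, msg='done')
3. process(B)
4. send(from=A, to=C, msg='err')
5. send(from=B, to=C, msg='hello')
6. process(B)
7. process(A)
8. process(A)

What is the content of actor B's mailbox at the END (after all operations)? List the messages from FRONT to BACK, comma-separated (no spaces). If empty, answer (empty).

After 1 (send(from=C, to=B, msg='sync')): A:[] B:[sync] C:[]
After 2 (send(from=B, to=A, msg='done')): A:[done] B:[sync] C:[]
After 3 (process(B)): A:[done] B:[] C:[]
After 4 (send(from=A, to=C, msg='err')): A:[done] B:[] C:[err]
After 5 (send(from=B, to=C, msg='hello')): A:[done] B:[] C:[err,hello]
After 6 (process(B)): A:[done] B:[] C:[err,hello]
After 7 (process(A)): A:[] B:[] C:[err,hello]
After 8 (process(A)): A:[] B:[] C:[err,hello]

Answer: (empty)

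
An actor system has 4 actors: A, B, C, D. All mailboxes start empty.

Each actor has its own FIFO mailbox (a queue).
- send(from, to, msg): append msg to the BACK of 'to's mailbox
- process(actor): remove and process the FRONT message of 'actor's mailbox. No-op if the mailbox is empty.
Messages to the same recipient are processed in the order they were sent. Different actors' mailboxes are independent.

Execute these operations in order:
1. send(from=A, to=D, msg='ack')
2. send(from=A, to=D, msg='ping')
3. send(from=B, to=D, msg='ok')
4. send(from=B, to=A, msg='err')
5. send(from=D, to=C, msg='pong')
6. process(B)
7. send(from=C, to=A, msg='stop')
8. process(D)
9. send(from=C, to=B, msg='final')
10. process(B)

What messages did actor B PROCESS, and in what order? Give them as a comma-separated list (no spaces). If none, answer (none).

After 1 (send(from=A, to=D, msg='ack')): A:[] B:[] C:[] D:[ack]
After 2 (send(from=A, to=D, msg='ping')): A:[] B:[] C:[] D:[ack,ping]
After 3 (send(from=B, to=D, msg='ok')): A:[] B:[] C:[] D:[ack,ping,ok]
After 4 (send(from=B, to=A, msg='err')): A:[err] B:[] C:[] D:[ack,ping,ok]
After 5 (send(from=D, to=C, msg='pong')): A:[err] B:[] C:[pong] D:[ack,ping,ok]
After 6 (process(B)): A:[err] B:[] C:[pong] D:[ack,ping,ok]
After 7 (send(from=C, to=A, msg='stop')): A:[err,stop] B:[] C:[pong] D:[ack,ping,ok]
After 8 (process(D)): A:[err,stop] B:[] C:[pong] D:[ping,ok]
After 9 (send(from=C, to=B, msg='final')): A:[err,stop] B:[final] C:[pong] D:[ping,ok]
After 10 (process(B)): A:[err,stop] B:[] C:[pong] D:[ping,ok]

Answer: final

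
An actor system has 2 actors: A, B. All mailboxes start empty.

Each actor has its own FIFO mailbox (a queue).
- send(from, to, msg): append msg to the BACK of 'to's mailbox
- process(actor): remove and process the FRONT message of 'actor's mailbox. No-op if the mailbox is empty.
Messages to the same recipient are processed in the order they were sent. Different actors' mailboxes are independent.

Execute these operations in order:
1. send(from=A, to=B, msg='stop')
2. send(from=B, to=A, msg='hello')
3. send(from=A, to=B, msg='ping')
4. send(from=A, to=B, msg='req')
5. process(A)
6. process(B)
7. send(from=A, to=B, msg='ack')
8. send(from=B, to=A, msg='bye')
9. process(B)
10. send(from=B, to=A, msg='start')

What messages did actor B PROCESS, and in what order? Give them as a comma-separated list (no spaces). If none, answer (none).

Answer: stop,ping

Derivation:
After 1 (send(from=A, to=B, msg='stop')): A:[] B:[stop]
After 2 (send(from=B, to=A, msg='hello')): A:[hello] B:[stop]
After 3 (send(from=A, to=B, msg='ping')): A:[hello] B:[stop,ping]
After 4 (send(from=A, to=B, msg='req')): A:[hello] B:[stop,ping,req]
After 5 (process(A)): A:[] B:[stop,ping,req]
After 6 (process(B)): A:[] B:[ping,req]
After 7 (send(from=A, to=B, msg='ack')): A:[] B:[ping,req,ack]
After 8 (send(from=B, to=A, msg='bye')): A:[bye] B:[ping,req,ack]
After 9 (process(B)): A:[bye] B:[req,ack]
After 10 (send(from=B, to=A, msg='start')): A:[bye,start] B:[req,ack]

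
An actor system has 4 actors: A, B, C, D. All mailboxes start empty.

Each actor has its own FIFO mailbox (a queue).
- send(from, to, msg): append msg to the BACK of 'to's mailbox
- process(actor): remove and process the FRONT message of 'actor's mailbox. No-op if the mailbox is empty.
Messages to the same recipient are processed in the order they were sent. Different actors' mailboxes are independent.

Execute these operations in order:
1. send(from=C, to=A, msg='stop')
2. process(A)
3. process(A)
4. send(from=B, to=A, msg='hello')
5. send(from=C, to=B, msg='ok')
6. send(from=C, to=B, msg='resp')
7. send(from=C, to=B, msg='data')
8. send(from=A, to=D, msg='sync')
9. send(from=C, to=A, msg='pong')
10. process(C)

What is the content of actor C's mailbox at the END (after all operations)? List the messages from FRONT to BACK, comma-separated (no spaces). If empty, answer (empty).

Answer: (empty)

Derivation:
After 1 (send(from=C, to=A, msg='stop')): A:[stop] B:[] C:[] D:[]
After 2 (process(A)): A:[] B:[] C:[] D:[]
After 3 (process(A)): A:[] B:[] C:[] D:[]
After 4 (send(from=B, to=A, msg='hello')): A:[hello] B:[] C:[] D:[]
After 5 (send(from=C, to=B, msg='ok')): A:[hello] B:[ok] C:[] D:[]
After 6 (send(from=C, to=B, msg='resp')): A:[hello] B:[ok,resp] C:[] D:[]
After 7 (send(from=C, to=B, msg='data')): A:[hello] B:[ok,resp,data] C:[] D:[]
After 8 (send(from=A, to=D, msg='sync')): A:[hello] B:[ok,resp,data] C:[] D:[sync]
After 9 (send(from=C, to=A, msg='pong')): A:[hello,pong] B:[ok,resp,data] C:[] D:[sync]
After 10 (process(C)): A:[hello,pong] B:[ok,resp,data] C:[] D:[sync]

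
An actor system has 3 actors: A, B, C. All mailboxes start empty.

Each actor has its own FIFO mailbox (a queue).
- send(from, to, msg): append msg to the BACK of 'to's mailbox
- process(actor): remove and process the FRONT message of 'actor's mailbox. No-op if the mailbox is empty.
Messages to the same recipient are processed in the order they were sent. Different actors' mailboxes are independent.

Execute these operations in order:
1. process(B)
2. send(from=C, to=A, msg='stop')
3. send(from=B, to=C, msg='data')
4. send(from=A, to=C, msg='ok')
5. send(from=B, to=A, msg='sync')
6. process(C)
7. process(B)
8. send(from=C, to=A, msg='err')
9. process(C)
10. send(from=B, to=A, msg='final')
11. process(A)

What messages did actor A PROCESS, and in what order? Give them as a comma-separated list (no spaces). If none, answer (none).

After 1 (process(B)): A:[] B:[] C:[]
After 2 (send(from=C, to=A, msg='stop')): A:[stop] B:[] C:[]
After 3 (send(from=B, to=C, msg='data')): A:[stop] B:[] C:[data]
After 4 (send(from=A, to=C, msg='ok')): A:[stop] B:[] C:[data,ok]
After 5 (send(from=B, to=A, msg='sync')): A:[stop,sync] B:[] C:[data,ok]
After 6 (process(C)): A:[stop,sync] B:[] C:[ok]
After 7 (process(B)): A:[stop,sync] B:[] C:[ok]
After 8 (send(from=C, to=A, msg='err')): A:[stop,sync,err] B:[] C:[ok]
After 9 (process(C)): A:[stop,sync,err] B:[] C:[]
After 10 (send(from=B, to=A, msg='final')): A:[stop,sync,err,final] B:[] C:[]
After 11 (process(A)): A:[sync,err,final] B:[] C:[]

Answer: stop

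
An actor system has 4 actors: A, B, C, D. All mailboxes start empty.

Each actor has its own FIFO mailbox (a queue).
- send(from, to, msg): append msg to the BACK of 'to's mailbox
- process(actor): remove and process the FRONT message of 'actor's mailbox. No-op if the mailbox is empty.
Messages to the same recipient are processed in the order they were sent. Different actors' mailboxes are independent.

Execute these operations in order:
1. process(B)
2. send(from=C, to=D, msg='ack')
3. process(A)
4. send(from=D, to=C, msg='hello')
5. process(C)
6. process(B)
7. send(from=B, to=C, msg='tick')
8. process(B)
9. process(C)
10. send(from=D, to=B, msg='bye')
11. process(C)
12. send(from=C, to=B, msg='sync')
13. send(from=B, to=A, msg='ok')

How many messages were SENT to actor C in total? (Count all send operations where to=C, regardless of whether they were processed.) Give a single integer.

After 1 (process(B)): A:[] B:[] C:[] D:[]
After 2 (send(from=C, to=D, msg='ack')): A:[] B:[] C:[] D:[ack]
After 3 (process(A)): A:[] B:[] C:[] D:[ack]
After 4 (send(from=D, to=C, msg='hello')): A:[] B:[] C:[hello] D:[ack]
After 5 (process(C)): A:[] B:[] C:[] D:[ack]
After 6 (process(B)): A:[] B:[] C:[] D:[ack]
After 7 (send(from=B, to=C, msg='tick')): A:[] B:[] C:[tick] D:[ack]
After 8 (process(B)): A:[] B:[] C:[tick] D:[ack]
After 9 (process(C)): A:[] B:[] C:[] D:[ack]
After 10 (send(from=D, to=B, msg='bye')): A:[] B:[bye] C:[] D:[ack]
After 11 (process(C)): A:[] B:[bye] C:[] D:[ack]
After 12 (send(from=C, to=B, msg='sync')): A:[] B:[bye,sync] C:[] D:[ack]
After 13 (send(from=B, to=A, msg='ok')): A:[ok] B:[bye,sync] C:[] D:[ack]

Answer: 2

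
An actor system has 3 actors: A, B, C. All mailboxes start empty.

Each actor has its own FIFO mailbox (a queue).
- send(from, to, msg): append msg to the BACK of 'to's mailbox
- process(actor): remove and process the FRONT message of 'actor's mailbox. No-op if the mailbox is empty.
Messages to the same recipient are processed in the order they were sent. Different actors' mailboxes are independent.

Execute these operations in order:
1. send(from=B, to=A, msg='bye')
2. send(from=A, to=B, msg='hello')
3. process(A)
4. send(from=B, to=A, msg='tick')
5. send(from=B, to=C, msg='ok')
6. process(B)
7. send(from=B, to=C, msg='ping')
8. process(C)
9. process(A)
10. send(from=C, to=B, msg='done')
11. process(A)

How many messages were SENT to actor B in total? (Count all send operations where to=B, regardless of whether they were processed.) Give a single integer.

After 1 (send(from=B, to=A, msg='bye')): A:[bye] B:[] C:[]
After 2 (send(from=A, to=B, msg='hello')): A:[bye] B:[hello] C:[]
After 3 (process(A)): A:[] B:[hello] C:[]
After 4 (send(from=B, to=A, msg='tick')): A:[tick] B:[hello] C:[]
After 5 (send(from=B, to=C, msg='ok')): A:[tick] B:[hello] C:[ok]
After 6 (process(B)): A:[tick] B:[] C:[ok]
After 7 (send(from=B, to=C, msg='ping')): A:[tick] B:[] C:[ok,ping]
After 8 (process(C)): A:[tick] B:[] C:[ping]
After 9 (process(A)): A:[] B:[] C:[ping]
After 10 (send(from=C, to=B, msg='done')): A:[] B:[done] C:[ping]
After 11 (process(A)): A:[] B:[done] C:[ping]

Answer: 2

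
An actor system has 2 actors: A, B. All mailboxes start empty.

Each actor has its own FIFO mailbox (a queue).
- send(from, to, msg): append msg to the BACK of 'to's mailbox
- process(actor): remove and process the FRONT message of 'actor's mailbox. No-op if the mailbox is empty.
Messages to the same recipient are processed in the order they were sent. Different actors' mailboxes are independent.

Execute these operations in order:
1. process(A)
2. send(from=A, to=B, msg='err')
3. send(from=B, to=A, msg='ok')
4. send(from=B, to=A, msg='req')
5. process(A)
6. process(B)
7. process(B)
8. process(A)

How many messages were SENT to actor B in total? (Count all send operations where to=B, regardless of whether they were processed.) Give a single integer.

After 1 (process(A)): A:[] B:[]
After 2 (send(from=A, to=B, msg='err')): A:[] B:[err]
After 3 (send(from=B, to=A, msg='ok')): A:[ok] B:[err]
After 4 (send(from=B, to=A, msg='req')): A:[ok,req] B:[err]
After 5 (process(A)): A:[req] B:[err]
After 6 (process(B)): A:[req] B:[]
After 7 (process(B)): A:[req] B:[]
After 8 (process(A)): A:[] B:[]

Answer: 1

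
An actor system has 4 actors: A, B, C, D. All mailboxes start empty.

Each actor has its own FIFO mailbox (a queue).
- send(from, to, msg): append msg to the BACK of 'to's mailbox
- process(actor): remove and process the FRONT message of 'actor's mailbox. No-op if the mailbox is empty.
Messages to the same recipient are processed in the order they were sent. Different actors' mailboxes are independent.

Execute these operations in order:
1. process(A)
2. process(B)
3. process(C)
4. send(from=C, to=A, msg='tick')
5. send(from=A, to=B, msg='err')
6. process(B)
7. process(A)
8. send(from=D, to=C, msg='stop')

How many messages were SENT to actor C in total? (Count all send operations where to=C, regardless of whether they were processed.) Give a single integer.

Answer: 1

Derivation:
After 1 (process(A)): A:[] B:[] C:[] D:[]
After 2 (process(B)): A:[] B:[] C:[] D:[]
After 3 (process(C)): A:[] B:[] C:[] D:[]
After 4 (send(from=C, to=A, msg='tick')): A:[tick] B:[] C:[] D:[]
After 5 (send(from=A, to=B, msg='err')): A:[tick] B:[err] C:[] D:[]
After 6 (process(B)): A:[tick] B:[] C:[] D:[]
After 7 (process(A)): A:[] B:[] C:[] D:[]
After 8 (send(from=D, to=C, msg='stop')): A:[] B:[] C:[stop] D:[]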